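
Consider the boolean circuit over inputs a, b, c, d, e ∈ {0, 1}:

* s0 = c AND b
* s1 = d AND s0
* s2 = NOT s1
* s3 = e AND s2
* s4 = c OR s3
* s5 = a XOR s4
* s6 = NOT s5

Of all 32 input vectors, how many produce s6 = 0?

16

s6 = NOT s5 must be 0, so s5 = 1.
s5 = a XOR s4 must be 1, so a and s4 differ.
Enumerating the 32 input combinations, 16 give s6 = 0 and 16 give s6 = 1.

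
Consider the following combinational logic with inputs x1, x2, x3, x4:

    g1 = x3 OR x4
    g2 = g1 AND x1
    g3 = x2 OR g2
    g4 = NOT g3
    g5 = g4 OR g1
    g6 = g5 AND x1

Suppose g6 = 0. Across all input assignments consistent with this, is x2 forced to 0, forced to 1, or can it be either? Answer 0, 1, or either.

either

Both values of x2 occur among assignments with g6 = 0:
  x2=0: x1=0, x2=0, x3=0, x4=0
  x2=1: x1=0, x2=1, x3=0, x4=0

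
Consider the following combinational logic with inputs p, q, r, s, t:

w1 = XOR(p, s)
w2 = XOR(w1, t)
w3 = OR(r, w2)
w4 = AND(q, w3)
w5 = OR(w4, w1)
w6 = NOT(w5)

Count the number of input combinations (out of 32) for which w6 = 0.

w6 = NOT(w5) must be 0, so w5 = 1.
Enumerating the 32 input combinations, 22 give w6 = 0 and 10 give w6 = 1.

22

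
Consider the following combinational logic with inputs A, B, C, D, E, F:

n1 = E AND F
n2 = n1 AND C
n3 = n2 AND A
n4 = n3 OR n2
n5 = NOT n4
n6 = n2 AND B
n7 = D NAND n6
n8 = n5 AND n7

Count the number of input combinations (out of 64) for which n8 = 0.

8

n8 = n5 AND n7 must be 0, so at least one of n5, n7 is 0.
Enumerating the 64 input combinations, 8 give n8 = 0 and 56 give n8 = 1.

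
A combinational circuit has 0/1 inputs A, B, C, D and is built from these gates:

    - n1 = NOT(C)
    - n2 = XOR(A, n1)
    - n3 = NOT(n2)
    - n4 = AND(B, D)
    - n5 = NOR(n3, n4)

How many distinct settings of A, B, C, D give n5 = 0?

10

n5 = NOR(n3, n4) must be 0, so at least one of n3, n4 is 1.
Enumerating the 16 input combinations, 10 give n5 = 0 and 6 give n5 = 1.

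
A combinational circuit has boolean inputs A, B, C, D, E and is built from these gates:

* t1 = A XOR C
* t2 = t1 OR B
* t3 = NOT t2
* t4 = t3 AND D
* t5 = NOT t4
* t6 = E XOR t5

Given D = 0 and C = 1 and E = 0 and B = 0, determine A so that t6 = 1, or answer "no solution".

t6 = E XOR t5 must be 1, so E and t5 differ.
Check with D = 0 and C = 1 and E = 0 and B = 0 and A=0:
t1 = A XOR C = 0 XOR 1 = 1
t2 = t1 OR B = 1 OR 0 = 1
t3 = NOT t2 = NOT 1 = 0
t4 = t3 AND D = 0 AND 0 = 0
t5 = NOT t4 = NOT 0 = 1
t6 = E XOR t5 = 0 XOR 1 = 1
So t6 = 1.

A=0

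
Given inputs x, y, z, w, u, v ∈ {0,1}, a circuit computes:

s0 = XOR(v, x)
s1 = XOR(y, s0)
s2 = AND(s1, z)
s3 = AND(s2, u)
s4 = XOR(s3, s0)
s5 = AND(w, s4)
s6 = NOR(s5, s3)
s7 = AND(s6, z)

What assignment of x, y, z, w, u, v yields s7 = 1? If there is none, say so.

x=0 y=0 z=1 w=1 u=1 v=0

s7 = AND(s6, z) must be 1, so both s6 = 1 and z = 1.
Check with x=0 y=0 z=1 w=1 u=1 v=0:
s0 = XOR(v, x) = XOR(0, 0) = 0
s1 = XOR(y, s0) = XOR(0, 0) = 0
s2 = AND(s1, z) = AND(0, 1) = 0
s3 = AND(s2, u) = AND(0, 1) = 0
s4 = XOR(s3, s0) = XOR(0, 0) = 0
s5 = AND(w, s4) = AND(1, 0) = 0
s6 = NOR(s5, s3) = NOR(0, 0) = 1
s7 = AND(s6, z) = AND(1, 1) = 1
So s7 = 1 as required.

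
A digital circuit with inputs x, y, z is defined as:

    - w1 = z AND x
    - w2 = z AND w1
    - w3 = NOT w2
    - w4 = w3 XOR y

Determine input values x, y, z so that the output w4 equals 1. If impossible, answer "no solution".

w4 = w3 XOR y must be 1, so w3 and y differ.
Check with x=1, y=0, z=0:
w1 = z AND x = 0 AND 1 = 0
w2 = z AND w1 = 0 AND 0 = 0
w3 = NOT w2 = NOT 0 = 1
w4 = w3 XOR y = 1 XOR 0 = 1
So w4 = 1 as required.

x=1, y=0, z=0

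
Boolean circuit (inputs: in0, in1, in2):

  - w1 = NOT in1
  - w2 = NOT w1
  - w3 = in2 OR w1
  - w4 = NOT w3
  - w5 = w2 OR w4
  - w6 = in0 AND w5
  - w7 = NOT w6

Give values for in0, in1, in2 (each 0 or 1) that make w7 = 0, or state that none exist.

in0=1, in1=1, in2=0

w7 = NOT w6 must be 0, so w6 = 1.
Check with in0=1, in1=1, in2=0:
w1 = NOT in1 = NOT 1 = 0
w2 = NOT w1 = NOT 0 = 1
w3 = in2 OR w1 = 0 OR 0 = 0
w4 = NOT w3 = NOT 0 = 1
w5 = w2 OR w4 = 1 OR 1 = 1
w6 = in0 AND w5 = 1 AND 1 = 1
w7 = NOT w6 = NOT 1 = 0
So w7 = 0 as required.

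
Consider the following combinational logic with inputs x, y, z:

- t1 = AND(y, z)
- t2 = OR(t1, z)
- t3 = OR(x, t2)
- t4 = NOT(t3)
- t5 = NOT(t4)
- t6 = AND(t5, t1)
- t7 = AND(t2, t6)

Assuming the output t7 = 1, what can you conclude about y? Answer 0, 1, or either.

t7 = AND(t2, t6) must be 1, so both t2 = 1 and t6 = 1.
t2 = OR(t1, z) must be 1, so at least one of t1, z is 1.
Every assignment with t7 = 1 has y = 1; there are 2 such assignment(s).
  x=0, y=1, z=1
  x=1, y=1, z=1

1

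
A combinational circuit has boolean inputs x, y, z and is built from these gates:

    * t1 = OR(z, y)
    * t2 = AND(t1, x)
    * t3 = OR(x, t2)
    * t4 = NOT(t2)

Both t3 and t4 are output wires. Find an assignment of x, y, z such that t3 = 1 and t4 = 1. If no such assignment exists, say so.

Check with x=1, y=0, z=0:
t1 = OR(z, y) = OR(0, 0) = 0
t2 = AND(t1, x) = AND(0, 1) = 0
t3 = OR(x, t2) = OR(1, 0) = 1
t4 = NOT(t2) = NOT 0 = 1
So t3 = 1 and t4 = 1.

x=1, y=0, z=0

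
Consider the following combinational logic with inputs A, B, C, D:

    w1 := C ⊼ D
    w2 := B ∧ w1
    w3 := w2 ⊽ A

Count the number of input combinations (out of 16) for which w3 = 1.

5

w3 = w2 ⊽ A must be 1, so both w2 = 0 and A = 0.
Satisfying assignments:
  A=0, B=0, C=0, D=0
  A=0, B=0, C=0, D=1
  A=0, B=0, C=1, D=0
  A=0, B=0, C=1, D=1
  A=0, B=1, C=1, D=1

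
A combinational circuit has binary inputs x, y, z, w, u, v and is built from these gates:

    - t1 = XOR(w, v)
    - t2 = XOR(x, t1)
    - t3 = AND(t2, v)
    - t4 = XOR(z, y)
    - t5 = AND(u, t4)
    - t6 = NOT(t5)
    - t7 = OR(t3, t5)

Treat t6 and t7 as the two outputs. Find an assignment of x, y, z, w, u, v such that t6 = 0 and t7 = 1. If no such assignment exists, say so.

x=1 y=0 z=1 w=1 u=1 v=0

Check with x=1 y=0 z=1 w=1 u=1 v=0:
t1 = XOR(w, v) = XOR(1, 0) = 1
t2 = XOR(x, t1) = XOR(1, 1) = 0
t3 = AND(t2, v) = AND(0, 0) = 0
t4 = XOR(z, y) = XOR(1, 0) = 1
t5 = AND(u, t4) = AND(1, 1) = 1
t6 = NOT(t5) = NOT 1 = 0
t7 = OR(t3, t5) = OR(0, 1) = 1
So t6 = 0 and t7 = 1.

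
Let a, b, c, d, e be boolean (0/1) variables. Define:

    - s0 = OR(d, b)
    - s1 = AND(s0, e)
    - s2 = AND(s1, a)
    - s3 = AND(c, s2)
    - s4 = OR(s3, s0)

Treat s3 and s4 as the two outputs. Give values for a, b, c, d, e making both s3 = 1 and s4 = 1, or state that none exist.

a=1, b=1, c=1, d=1, e=1

Check with a=1, b=1, c=1, d=1, e=1:
s0 = OR(d, b) = OR(1, 1) = 1
s1 = AND(s0, e) = AND(1, 1) = 1
s2 = AND(s1, a) = AND(1, 1) = 1
s3 = AND(c, s2) = AND(1, 1) = 1
s4 = OR(s3, s0) = OR(1, 1) = 1
So s3 = 1 and s4 = 1.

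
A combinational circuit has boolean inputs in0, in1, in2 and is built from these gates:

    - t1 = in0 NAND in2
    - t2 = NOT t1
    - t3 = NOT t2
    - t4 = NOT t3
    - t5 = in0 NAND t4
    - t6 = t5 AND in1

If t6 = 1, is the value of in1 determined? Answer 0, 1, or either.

t6 = t5 AND in1 must be 1, so both t5 = 1 and in1 = 1.
Every assignment with t6 = 1 has in1 = 1; there are 3 such assignment(s).
  in0=0, in1=1, in2=0
  in0=0, in1=1, in2=1
  in0=1, in1=1, in2=0

1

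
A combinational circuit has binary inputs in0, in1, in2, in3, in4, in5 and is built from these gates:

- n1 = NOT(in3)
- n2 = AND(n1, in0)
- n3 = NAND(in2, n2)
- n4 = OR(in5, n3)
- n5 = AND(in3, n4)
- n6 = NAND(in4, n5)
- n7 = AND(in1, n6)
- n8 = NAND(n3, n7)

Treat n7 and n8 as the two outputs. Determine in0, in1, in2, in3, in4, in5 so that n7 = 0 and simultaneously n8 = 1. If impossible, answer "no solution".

Check with in0=0, in1=1, in2=1, in3=1, in4=1, in5=1:
n1 = NOT(in3) = NOT 1 = 0
n2 = AND(n1, in0) = AND(0, 0) = 0
n3 = NAND(in2, n2) = NAND(1, 0) = 1
n4 = OR(in5, n3) = OR(1, 1) = 1
n5 = AND(in3, n4) = AND(1, 1) = 1
n6 = NAND(in4, n5) = NAND(1, 1) = 0
n7 = AND(in1, n6) = AND(1, 0) = 0
n8 = NAND(n3, n7) = NAND(1, 0) = 1
So n7 = 0 and n8 = 1.

in0=0, in1=1, in2=1, in3=1, in4=1, in5=1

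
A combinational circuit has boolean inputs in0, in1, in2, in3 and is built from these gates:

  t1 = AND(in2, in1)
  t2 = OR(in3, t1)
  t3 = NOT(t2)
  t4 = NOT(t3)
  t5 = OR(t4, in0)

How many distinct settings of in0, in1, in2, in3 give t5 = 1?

t5 = OR(t4, in0) must be 1, so at least one of t4, in0 is 1.
Enumerating the 16 input combinations, 13 give t5 = 1 and 3 give t5 = 0.

13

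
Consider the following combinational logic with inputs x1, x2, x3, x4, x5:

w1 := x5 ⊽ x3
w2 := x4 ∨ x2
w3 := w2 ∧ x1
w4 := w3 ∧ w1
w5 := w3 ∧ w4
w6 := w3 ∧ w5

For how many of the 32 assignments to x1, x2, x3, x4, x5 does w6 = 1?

3

w6 = w3 ∧ w5 must be 1, so both w3 = 1 and w5 = 1.
w3 = w2 ∧ x1 must be 1, so both w2 = 1 and x1 = 1.
w5 = w3 ∧ w4 must be 1, so both w3 = 1 and w4 = 1.
Satisfying assignments:
  x1=1, x2=0, x3=0, x4=1, x5=0
  x1=1, x2=1, x3=0, x4=0, x5=0
  x1=1, x2=1, x3=0, x4=1, x5=0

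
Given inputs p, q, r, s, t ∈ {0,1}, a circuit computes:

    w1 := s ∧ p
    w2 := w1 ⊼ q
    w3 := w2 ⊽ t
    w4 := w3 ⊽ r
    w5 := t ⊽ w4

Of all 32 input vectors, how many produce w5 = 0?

23

w5 = t ⊽ w4 must be 0, so at least one of t, w4 is 1.
Enumerating the 32 input combinations, 23 give w5 = 0 and 9 give w5 = 1.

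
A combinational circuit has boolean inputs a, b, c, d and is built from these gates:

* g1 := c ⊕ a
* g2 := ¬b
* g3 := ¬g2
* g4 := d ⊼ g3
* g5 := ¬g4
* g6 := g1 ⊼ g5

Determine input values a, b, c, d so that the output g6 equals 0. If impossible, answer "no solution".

a=0 b=1 c=1 d=1

g6 = g1 ⊼ g5 must be 0, so both g1 = 1 and g5 = 1.
g1 = c ⊕ a must be 1, so c and a differ.
Check with a=0 b=1 c=1 d=1:
g1 = c ⊕ a = 1 ⊕ 0 = 1
g2 = ¬b = ¬1 = 0
g3 = ¬g2 = ¬0 = 1
g4 = d ⊼ g3 = 1 ⊼ 1 = 0
g5 = ¬g4 = ¬0 = 1
g6 = g1 ⊼ g5 = 1 ⊼ 1 = 0
So g6 = 0 as required.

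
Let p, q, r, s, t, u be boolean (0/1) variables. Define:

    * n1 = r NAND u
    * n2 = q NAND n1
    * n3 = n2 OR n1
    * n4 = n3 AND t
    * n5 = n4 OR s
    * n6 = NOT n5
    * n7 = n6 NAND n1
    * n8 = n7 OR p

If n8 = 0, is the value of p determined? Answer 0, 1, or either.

0

n8 = n7 OR p must be 0, so both n7 = 0 and p = 0.
Every assignment with n8 = 0 has p = 0; there are 6 such assignment(s).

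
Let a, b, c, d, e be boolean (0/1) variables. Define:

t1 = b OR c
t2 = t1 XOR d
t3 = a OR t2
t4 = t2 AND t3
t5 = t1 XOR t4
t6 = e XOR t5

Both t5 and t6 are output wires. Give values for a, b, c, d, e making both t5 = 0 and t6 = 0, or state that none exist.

Check with a=1, b=0, c=1, d=0, e=0:
t1 = b OR c = 0 OR 1 = 1
t2 = t1 XOR d = 1 XOR 0 = 1
t3 = a OR t2 = 1 OR 1 = 1
t4 = t2 AND t3 = 1 AND 1 = 1
t5 = t1 XOR t4 = 1 XOR 1 = 0
t6 = e XOR t5 = 0 XOR 0 = 0
So t5 = 0 and t6 = 0.

a=1, b=0, c=1, d=0, e=0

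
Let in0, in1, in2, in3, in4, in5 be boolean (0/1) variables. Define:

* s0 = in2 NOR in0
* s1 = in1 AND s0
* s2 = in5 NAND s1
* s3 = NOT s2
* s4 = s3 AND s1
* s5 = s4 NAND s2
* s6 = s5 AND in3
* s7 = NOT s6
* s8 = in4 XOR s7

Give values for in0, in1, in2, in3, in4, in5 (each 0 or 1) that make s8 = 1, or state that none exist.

in0=0, in1=1, in2=1, in3=1, in4=1, in5=1

s8 = in4 XOR s7 must be 1, so in4 and s7 differ.
Check with in0=0, in1=1, in2=1, in3=1, in4=1, in5=1:
s0 = in2 NOR in0 = 1 NOR 0 = 0
s1 = in1 AND s0 = 1 AND 0 = 0
s2 = in5 NAND s1 = 1 NAND 0 = 1
s3 = NOT s2 = NOT 1 = 0
s4 = s3 AND s1 = 0 AND 0 = 0
s5 = s4 NAND s2 = 0 NAND 1 = 1
s6 = s5 AND in3 = 1 AND 1 = 1
s7 = NOT s6 = NOT 1 = 0
s8 = in4 XOR s7 = 1 XOR 0 = 1
So s8 = 1 as required.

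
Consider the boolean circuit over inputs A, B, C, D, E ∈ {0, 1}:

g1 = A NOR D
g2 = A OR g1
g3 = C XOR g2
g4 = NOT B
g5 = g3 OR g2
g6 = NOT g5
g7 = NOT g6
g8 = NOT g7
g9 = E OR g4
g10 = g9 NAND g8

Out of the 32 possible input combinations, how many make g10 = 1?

29

g10 = g9 NAND g8 must be 1, so at least one of g9, g8 is 0.
Enumerating the 32 input combinations, 29 give g10 = 1 and 3 give g10 = 0.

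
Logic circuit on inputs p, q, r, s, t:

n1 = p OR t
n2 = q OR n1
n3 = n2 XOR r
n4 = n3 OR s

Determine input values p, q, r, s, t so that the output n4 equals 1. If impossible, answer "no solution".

n4 = n3 OR s must be 1, so at least one of n3, s is 1.
Check with p=1, q=0, r=0, s=1, t=1:
n1 = p OR t = 1 OR 1 = 1
n2 = q OR n1 = 0 OR 1 = 1
n3 = n2 XOR r = 1 XOR 0 = 1
n4 = n3 OR s = 1 OR 1 = 1
So n4 = 1 as required.

p=1, q=0, r=0, s=1, t=1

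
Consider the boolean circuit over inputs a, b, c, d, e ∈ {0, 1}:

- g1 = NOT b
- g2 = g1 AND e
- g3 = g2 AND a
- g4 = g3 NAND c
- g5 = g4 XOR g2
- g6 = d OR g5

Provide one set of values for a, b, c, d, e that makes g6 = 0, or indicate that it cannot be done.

Check with a=0 b=0 c=1 d=0 e=1:
g1 = NOT b = NOT 0 = 1
g2 = g1 AND e = 1 AND 1 = 1
g3 = g2 AND a = 1 AND 0 = 0
g4 = g3 NAND c = 0 NAND 1 = 1
g5 = g4 XOR g2 = 1 XOR 1 = 0
g6 = d OR g5 = 0 OR 0 = 0
So g6 = 0 as required.

a=0 b=0 c=1 d=0 e=1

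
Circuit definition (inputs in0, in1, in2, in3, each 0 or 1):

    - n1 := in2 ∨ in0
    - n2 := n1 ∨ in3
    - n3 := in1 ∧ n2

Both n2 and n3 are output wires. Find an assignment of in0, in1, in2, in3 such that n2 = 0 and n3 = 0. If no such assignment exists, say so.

in0=0 in1=1 in2=0 in3=0

Check with in0=0 in1=1 in2=0 in3=0:
n1 = in2 ∨ in0 = 0 ∨ 0 = 0
n2 = n1 ∨ in3 = 0 ∨ 0 = 0
n3 = in1 ∧ n2 = 1 ∧ 0 = 0
So n2 = 0 and n3 = 0.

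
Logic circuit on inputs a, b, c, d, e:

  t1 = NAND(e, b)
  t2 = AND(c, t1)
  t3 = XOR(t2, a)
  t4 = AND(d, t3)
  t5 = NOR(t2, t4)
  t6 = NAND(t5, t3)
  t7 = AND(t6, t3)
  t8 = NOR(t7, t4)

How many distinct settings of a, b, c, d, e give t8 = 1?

21

t8 = NOR(t7, t4) must be 1, so both t7 = 0 and t4 = 0.
t7 = AND(t6, t3) must be 0, so at least one of t6, t3 is 0.
Enumerating the 32 input combinations, 21 give t8 = 1 and 11 give t8 = 0.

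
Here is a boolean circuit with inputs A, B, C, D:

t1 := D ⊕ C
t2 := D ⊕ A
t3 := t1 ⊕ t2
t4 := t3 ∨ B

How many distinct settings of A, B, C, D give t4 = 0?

4

t4 = t3 ∨ B must be 0, so both t3 = 0 and B = 0.
t3 = t1 ⊕ t2 must be 0, so t1 and t2 are equal.
Satisfying assignments:
  A=0, B=0, C=0, D=0
  A=0, B=0, C=0, D=1
  A=1, B=0, C=1, D=0
  A=1, B=0, C=1, D=1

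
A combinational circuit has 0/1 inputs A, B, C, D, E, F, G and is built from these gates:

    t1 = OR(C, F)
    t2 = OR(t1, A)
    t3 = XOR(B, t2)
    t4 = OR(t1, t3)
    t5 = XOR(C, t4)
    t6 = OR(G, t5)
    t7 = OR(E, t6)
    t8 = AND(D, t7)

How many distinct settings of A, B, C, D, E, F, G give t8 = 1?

54

t8 = AND(D, t7) must be 1, so both D = 1 and t7 = 1.
t7 = OR(E, t6) must be 1, so at least one of E, t6 is 1.
Enumerating the 128 input combinations, 54 give t8 = 1 and 74 give t8 = 0.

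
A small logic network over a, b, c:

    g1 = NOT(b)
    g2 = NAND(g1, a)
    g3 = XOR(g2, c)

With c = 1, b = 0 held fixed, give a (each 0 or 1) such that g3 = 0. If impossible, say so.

Check with c = 1, b = 0 and a=0:
g1 = NOT(b) = NOT 0 = 1
g2 = NAND(g1, a) = NAND(1, 0) = 1
g3 = XOR(g2, c) = XOR(1, 1) = 0
So g3 = 0.

a=0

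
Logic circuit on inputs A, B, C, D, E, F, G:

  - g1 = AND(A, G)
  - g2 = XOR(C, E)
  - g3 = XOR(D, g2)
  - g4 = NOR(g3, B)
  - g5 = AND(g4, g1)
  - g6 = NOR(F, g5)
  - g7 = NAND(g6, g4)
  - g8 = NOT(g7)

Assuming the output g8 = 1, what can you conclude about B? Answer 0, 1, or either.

g8 = NOT(g7) must be 1, so g7 = 0.
g7 = NAND(g6, g4) must be 0, so both g6 = 1 and g4 = 1.
g6 = NOR(F, g5) must be 1, so both F = 0 and g5 = 0.
Every assignment with g8 = 1 has B = 0; there are 12 such assignment(s).

0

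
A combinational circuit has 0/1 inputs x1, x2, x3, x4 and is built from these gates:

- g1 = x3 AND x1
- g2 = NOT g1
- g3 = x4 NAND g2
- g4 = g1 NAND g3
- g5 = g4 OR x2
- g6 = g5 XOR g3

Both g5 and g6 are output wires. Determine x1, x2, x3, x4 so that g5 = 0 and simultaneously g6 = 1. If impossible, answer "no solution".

x1=1, x2=0, x3=1, x4=1

Check with x1=1, x2=0, x3=1, x4=1:
g1 = x3 AND x1 = 1 AND 1 = 1
g2 = NOT g1 = NOT 1 = 0
g3 = x4 NAND g2 = 1 NAND 0 = 1
g4 = g1 NAND g3 = 1 NAND 1 = 0
g5 = g4 OR x2 = 0 OR 0 = 0
g6 = g5 XOR g3 = 0 XOR 1 = 1
So g5 = 0 and g6 = 1.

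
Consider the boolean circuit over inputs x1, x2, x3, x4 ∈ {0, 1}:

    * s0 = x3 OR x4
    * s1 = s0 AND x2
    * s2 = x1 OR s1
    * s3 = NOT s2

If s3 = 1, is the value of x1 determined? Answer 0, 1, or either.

0

s3 = NOT s2 must be 1, so s2 = 0.
s2 = x1 OR s1 must be 0, so both x1 = 0 and s1 = 0.
s1 = s0 AND x2 must be 0, so at least one of s0, x2 is 0.
Every assignment with s3 = 1 has x1 = 0; there are 5 such assignment(s).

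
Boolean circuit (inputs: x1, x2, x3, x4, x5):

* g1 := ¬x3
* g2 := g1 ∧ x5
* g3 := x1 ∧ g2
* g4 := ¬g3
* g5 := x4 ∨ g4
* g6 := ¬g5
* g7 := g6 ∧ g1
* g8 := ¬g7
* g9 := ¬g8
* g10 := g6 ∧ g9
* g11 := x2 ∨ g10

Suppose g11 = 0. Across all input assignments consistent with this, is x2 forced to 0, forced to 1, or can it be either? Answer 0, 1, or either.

0

g11 = x2 ∨ g10 must be 0, so both x2 = 0 and g10 = 0.
g10 = g6 ∧ g9 must be 0, so at least one of g6, g9 is 0.
Every assignment with g11 = 0 has x2 = 0; there are 15 such assignment(s).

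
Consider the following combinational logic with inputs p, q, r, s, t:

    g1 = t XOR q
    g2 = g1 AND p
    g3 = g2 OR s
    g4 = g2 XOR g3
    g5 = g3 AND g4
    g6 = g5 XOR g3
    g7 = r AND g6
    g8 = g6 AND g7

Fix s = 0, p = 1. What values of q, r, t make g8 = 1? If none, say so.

g8 = g6 AND g7 must be 1, so both g6 = 1 and g7 = 1.
Check with s = 0, p = 1 and q=0, r=1, t=1:
g1 = t XOR q = 1 XOR 0 = 1
g2 = g1 AND p = 1 AND 1 = 1
g3 = g2 OR s = 1 OR 0 = 1
g4 = g2 XOR g3 = 1 XOR 1 = 0
g5 = g3 AND g4 = 1 AND 0 = 0
g6 = g5 XOR g3 = 0 XOR 1 = 1
g7 = r AND g6 = 1 AND 1 = 1
g8 = g6 AND g7 = 1 AND 1 = 1
So g8 = 1.

q=0, r=1, t=1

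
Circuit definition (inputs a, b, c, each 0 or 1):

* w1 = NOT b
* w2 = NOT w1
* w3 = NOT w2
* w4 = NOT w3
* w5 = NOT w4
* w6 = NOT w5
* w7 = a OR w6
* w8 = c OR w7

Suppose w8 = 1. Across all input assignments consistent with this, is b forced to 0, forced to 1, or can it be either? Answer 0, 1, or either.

Both values of b occur among assignments with w8 = 1:
  b=0: a=0, b=0, c=1
  b=1: a=0, b=1, c=0

either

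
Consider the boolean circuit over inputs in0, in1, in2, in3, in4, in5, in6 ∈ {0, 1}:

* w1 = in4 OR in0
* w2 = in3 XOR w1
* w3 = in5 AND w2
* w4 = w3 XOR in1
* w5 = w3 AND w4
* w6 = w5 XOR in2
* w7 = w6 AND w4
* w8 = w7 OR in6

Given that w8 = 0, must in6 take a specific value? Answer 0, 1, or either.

w8 = w7 OR in6 must be 0, so both w7 = 0 and in6 = 0.
w7 = w6 AND w4 must be 0, so at least one of w6, w4 is 0.
Every assignment with w8 = 0 has in6 = 0; there are 48 such assignment(s).

0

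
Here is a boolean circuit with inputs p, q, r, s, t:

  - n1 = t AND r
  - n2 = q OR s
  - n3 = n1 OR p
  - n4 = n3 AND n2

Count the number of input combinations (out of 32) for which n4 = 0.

n4 = n3 AND n2 must be 0, so at least one of n3, n2 is 0.
Enumerating the 32 input combinations, 17 give n4 = 0 and 15 give n4 = 1.

17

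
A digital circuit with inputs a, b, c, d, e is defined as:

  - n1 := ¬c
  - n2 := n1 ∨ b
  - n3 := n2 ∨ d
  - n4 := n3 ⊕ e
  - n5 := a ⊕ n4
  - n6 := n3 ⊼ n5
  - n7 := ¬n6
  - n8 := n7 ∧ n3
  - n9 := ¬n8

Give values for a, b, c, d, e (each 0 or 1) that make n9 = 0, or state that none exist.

Check with a=0 b=0 c=1 d=1 e=0:
n1 = ¬c = ¬1 = 0
n2 = n1 ∨ b = 0 ∨ 0 = 0
n3 = n2 ∨ d = 0 ∨ 1 = 1
n4 = n3 ⊕ e = 1 ⊕ 0 = 1
n5 = a ⊕ n4 = 0 ⊕ 1 = 1
n6 = n3 ⊼ n5 = 1 ⊼ 1 = 0
n7 = ¬n6 = ¬0 = 1
n8 = n7 ∧ n3 = 1 ∧ 1 = 1
n9 = ¬n8 = ¬1 = 0
So n9 = 0 as required.

a=0 b=0 c=1 d=1 e=0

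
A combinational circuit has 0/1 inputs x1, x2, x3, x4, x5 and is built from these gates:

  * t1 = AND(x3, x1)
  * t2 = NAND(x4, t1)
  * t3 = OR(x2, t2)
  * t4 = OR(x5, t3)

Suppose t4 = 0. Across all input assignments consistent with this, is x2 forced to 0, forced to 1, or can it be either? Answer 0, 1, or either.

0

t4 = OR(x5, t3) must be 0, so both x5 = 0 and t3 = 0.
Every assignment with t4 = 0 has x2 = 0; there are 1 such assignment(s).
  x1=1, x2=0, x3=1, x4=1, x5=0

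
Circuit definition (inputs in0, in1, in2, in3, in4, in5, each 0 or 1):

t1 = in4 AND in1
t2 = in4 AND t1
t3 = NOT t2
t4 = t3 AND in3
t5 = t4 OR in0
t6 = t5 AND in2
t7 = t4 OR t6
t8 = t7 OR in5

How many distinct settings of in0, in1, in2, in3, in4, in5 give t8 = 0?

15

t8 = t7 OR in5 must be 0, so both t7 = 0 and in5 = 0.
t7 = t4 OR t6 must be 0, so both t4 = 0 and t6 = 0.
t4 = t3 AND in3 must be 0, so at least one of t3, in3 is 0.
Enumerating the 64 input combinations, 15 give t8 = 0 and 49 give t8 = 1.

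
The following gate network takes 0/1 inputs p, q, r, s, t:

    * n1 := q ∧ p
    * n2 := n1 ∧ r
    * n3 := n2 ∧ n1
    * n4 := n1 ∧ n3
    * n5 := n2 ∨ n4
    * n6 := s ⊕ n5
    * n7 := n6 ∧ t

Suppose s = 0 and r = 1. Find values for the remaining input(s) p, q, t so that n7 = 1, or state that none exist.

n7 = n6 ∧ t must be 1, so both n6 = 1 and t = 1.
n6 = s ⊕ n5 must be 1, so s and n5 differ.
Check with s = 0 and r = 1 and p=1, q=1, t=1:
n1 = q ∧ p = 1 ∧ 1 = 1
n2 = n1 ∧ r = 1 ∧ 1 = 1
n3 = n2 ∧ n1 = 1 ∧ 1 = 1
n4 = n1 ∧ n3 = 1 ∧ 1 = 1
n5 = n2 ∨ n4 = 1 ∨ 1 = 1
n6 = s ⊕ n5 = 0 ⊕ 1 = 1
n7 = n6 ∧ t = 1 ∧ 1 = 1
So n7 = 1.

p=1, q=1, t=1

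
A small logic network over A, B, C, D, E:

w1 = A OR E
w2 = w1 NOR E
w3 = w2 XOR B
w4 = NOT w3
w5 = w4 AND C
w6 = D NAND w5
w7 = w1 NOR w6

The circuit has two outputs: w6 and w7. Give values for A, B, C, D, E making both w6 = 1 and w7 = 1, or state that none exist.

Across all 32 input combinations, none give both w6 = 1 and w7 = 1.

no solution exists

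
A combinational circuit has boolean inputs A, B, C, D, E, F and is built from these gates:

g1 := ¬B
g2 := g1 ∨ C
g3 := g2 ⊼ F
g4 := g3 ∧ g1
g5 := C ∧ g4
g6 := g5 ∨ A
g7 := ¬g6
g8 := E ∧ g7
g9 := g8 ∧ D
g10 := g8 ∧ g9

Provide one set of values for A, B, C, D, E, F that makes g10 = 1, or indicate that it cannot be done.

Check with A=0, B=0, C=0, D=1, E=1, F=1:
g1 = ¬B = ¬0 = 1
g2 = g1 ∨ C = 1 ∨ 0 = 1
g3 = g2 ⊼ F = 1 ⊼ 1 = 0
g4 = g3 ∧ g1 = 0 ∧ 1 = 0
g5 = C ∧ g4 = 0 ∧ 0 = 0
g6 = g5 ∨ A = 0 ∨ 0 = 0
g7 = ¬g6 = ¬0 = 1
g8 = E ∧ g7 = 1 ∧ 1 = 1
g9 = g8 ∧ D = 1 ∧ 1 = 1
g10 = g8 ∧ g9 = 1 ∧ 1 = 1
So g10 = 1 as required.

A=0, B=0, C=0, D=1, E=1, F=1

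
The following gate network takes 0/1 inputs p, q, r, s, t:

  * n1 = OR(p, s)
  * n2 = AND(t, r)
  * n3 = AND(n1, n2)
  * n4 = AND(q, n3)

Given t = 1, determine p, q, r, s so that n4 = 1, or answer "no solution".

n4 = AND(q, n3) must be 1, so both q = 1 and n3 = 1.
n3 = AND(n1, n2) must be 1, so both n1 = 1 and n2 = 1.
Check with t = 1 and p=1, q=1, r=1, s=0:
n1 = OR(p, s) = OR(1, 0) = 1
n2 = AND(t, r) = AND(1, 1) = 1
n3 = AND(n1, n2) = AND(1, 1) = 1
n4 = AND(q, n3) = AND(1, 1) = 1
So n4 = 1.

p=1, q=1, r=1, s=0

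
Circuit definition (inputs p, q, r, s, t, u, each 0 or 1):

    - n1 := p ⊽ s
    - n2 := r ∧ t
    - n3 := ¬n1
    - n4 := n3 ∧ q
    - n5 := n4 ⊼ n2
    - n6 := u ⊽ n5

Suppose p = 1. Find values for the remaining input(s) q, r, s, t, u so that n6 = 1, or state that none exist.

n6 = u ⊽ n5 must be 1, so both u = 0 and n5 = 0.
n5 = n4 ⊼ n2 must be 0, so both n4 = 1 and n2 = 1.
Check with p = 1 and q=1, r=1, s=0, t=1, u=0:
n1 = p ⊽ s = 1 ⊽ 0 = 0
n2 = r ∧ t = 1 ∧ 1 = 1
n3 = ¬n1 = ¬0 = 1
n4 = n3 ∧ q = 1 ∧ 1 = 1
n5 = n4 ⊼ n2 = 1 ⊼ 1 = 0
n6 = u ⊽ n5 = 0 ⊽ 0 = 1
So n6 = 1.

q=1, r=1, s=0, t=1, u=0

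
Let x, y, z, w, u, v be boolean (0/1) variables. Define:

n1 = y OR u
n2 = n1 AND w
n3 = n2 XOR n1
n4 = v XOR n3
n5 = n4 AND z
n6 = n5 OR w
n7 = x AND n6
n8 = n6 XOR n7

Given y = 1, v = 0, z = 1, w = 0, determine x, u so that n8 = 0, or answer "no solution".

n8 = n6 XOR n7 must be 0, so n6 and n7 are equal.
Check with y = 1, v = 0, z = 1, w = 0 and x=1, u=1:
n1 = y OR u = 1 OR 1 = 1
n2 = n1 AND w = 1 AND 0 = 0
n3 = n2 XOR n1 = 0 XOR 1 = 1
n4 = v XOR n3 = 0 XOR 1 = 1
n5 = n4 AND z = 1 AND 1 = 1
n6 = n5 OR w = 1 OR 0 = 1
n7 = x AND n6 = 1 AND 1 = 1
n8 = n6 XOR n7 = 1 XOR 1 = 0
So n8 = 0.

x=1 u=1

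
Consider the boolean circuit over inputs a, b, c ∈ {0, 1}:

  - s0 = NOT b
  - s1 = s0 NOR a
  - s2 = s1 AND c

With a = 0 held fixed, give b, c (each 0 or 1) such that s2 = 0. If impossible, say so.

Check with a = 0 and b=0, c=1:
s0 = NOT b = NOT 0 = 1
s1 = s0 NOR a = 1 NOR 0 = 0
s2 = s1 AND c = 0 AND 1 = 0
So s2 = 0.

b=0 c=1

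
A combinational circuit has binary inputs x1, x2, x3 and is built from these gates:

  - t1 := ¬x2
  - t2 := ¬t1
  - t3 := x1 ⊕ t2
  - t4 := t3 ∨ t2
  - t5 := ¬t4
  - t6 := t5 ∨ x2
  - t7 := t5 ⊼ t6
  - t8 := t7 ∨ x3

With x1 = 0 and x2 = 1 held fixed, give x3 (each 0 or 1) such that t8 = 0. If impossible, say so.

no solution exists

With x1 = 0 and x2 = 1 fixed, none of the 2 settings of x3 give t8 = 0.
For example, with x3=0:
t1 = ¬x2 = ¬1 = 0
t2 = ¬t1 = ¬0 = 1
t3 = x1 ⊕ t2 = 0 ⊕ 1 = 1
t4 = t3 ∨ t2 = 1 ∨ 1 = 1
t5 = ¬t4 = ¬1 = 0
t6 = t5 ∨ x2 = 0 ∨ 1 = 1
t7 = t5 ⊼ t6 = 0 ⊼ 1 = 1
t8 = t7 ∨ x3 = 1 ∨ 0 = 1
giving t8 = 1 ≠ 0.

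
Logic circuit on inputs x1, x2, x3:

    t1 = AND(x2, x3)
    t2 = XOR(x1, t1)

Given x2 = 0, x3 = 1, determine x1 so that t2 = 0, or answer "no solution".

Check with x2 = 0, x3 = 1 and x1=0:
t1 = AND(x2, x3) = AND(0, 1) = 0
t2 = XOR(x1, t1) = XOR(0, 0) = 0
So t2 = 0.

x1=0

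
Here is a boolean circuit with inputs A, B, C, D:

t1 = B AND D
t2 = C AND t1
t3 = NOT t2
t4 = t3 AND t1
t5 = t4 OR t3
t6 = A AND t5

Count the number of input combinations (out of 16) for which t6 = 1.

7

t6 = A AND t5 must be 1, so both A = 1 and t5 = 1.
t5 = t4 OR t3 must be 1, so at least one of t4, t3 is 1.
Enumerating the 16 input combinations, 7 give t6 = 1 and 9 give t6 = 0.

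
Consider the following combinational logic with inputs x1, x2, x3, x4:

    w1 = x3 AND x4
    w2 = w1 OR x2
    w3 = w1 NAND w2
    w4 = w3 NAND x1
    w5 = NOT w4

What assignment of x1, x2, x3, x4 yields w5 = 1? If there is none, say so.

x1=1 x2=0 x3=1 x4=0

w5 = NOT w4 must be 1, so w4 = 0.
w4 = w3 NAND x1 must be 0, so both w3 = 1 and x1 = 1.
Check with x1=1 x2=0 x3=1 x4=0:
w1 = x3 AND x4 = 1 AND 0 = 0
w2 = w1 OR x2 = 0 OR 0 = 0
w3 = w1 NAND w2 = 0 NAND 0 = 1
w4 = w3 NAND x1 = 1 NAND 1 = 0
w5 = NOT w4 = NOT 0 = 1
So w5 = 1 as required.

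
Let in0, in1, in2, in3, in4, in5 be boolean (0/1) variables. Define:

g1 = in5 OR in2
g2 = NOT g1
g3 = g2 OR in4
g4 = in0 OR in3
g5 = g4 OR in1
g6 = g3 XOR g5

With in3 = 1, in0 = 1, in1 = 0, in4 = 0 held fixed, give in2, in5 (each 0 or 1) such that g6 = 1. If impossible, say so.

Check with in3 = 1, in0 = 1, in1 = 0, in4 = 0 and in2=0, in5=1:
g1 = in5 OR in2 = 1 OR 0 = 1
g2 = NOT g1 = NOT 1 = 0
g3 = g2 OR in4 = 0 OR 0 = 0
g4 = in0 OR in3 = 1 OR 1 = 1
g5 = g4 OR in1 = 1 OR 0 = 1
g6 = g3 XOR g5 = 0 XOR 1 = 1
So g6 = 1.

in2=0, in5=1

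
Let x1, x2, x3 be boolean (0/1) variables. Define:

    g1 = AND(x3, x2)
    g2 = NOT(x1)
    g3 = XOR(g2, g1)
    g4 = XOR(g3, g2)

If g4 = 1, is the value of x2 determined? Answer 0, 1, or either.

g4 = XOR(g3, g2) must be 1, so g3 and g2 differ.
Every assignment with g4 = 1 has x2 = 1; there are 2 such assignment(s).
  x1=0, x2=1, x3=1
  x1=1, x2=1, x3=1

1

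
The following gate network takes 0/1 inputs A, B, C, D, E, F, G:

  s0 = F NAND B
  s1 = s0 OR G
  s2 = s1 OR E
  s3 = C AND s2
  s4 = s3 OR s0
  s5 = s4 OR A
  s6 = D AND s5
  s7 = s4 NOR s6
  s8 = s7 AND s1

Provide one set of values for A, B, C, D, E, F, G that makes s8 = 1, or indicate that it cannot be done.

A=0, B=1, C=0, D=0, E=0, F=1, G=1

s8 = s7 AND s1 must be 1, so both s7 = 1 and s1 = 1.
Check with A=0, B=1, C=0, D=0, E=0, F=1, G=1:
s0 = F NAND B = 1 NAND 1 = 0
s1 = s0 OR G = 0 OR 1 = 1
s2 = s1 OR E = 1 OR 0 = 1
s3 = C AND s2 = 0 AND 1 = 0
s4 = s3 OR s0 = 0 OR 0 = 0
s5 = s4 OR A = 0 OR 0 = 0
s6 = D AND s5 = 0 AND 0 = 0
s7 = s4 NOR s6 = 0 NOR 0 = 1
s8 = s7 AND s1 = 1 AND 1 = 1
So s8 = 1 as required.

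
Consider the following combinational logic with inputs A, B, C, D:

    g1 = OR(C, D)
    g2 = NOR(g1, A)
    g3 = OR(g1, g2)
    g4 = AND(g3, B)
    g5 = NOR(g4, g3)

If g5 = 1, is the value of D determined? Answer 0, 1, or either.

g5 = NOR(g4, g3) must be 1, so both g4 = 0 and g3 = 0.
g4 = AND(g3, B) must be 0, so at least one of g3, B is 0.
g3 = OR(g1, g2) must be 0, so both g1 = 0 and g2 = 0.
Every assignment with g5 = 1 has D = 0; there are 2 such assignment(s).
  A=1, B=0, C=0, D=0
  A=1, B=1, C=0, D=0

0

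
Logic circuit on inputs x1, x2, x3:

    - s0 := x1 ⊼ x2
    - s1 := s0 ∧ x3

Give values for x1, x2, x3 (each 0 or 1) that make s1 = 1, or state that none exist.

x1=0, x2=1, x3=1

s1 = s0 ∧ x3 must be 1, so both s0 = 1 and x3 = 1.
Check with x1=0, x2=1, x3=1:
s0 = x1 ⊼ x2 = 0 ⊼ 1 = 1
s1 = s0 ∧ x3 = 1 ∧ 1 = 1
So s1 = 1 as required.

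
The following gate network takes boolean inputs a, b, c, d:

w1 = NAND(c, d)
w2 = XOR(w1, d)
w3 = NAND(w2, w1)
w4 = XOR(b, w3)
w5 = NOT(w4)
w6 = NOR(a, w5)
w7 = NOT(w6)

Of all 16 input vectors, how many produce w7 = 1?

12

w7 = NOT(w6) must be 1, so w6 = 0.
Enumerating the 16 input combinations, 12 give w7 = 1 and 4 give w7 = 0.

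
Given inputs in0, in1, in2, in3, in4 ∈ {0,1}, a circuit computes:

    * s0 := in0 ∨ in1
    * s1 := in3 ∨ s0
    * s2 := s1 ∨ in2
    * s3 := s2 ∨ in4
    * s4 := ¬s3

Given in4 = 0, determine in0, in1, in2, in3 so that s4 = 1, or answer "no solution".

in0=0, in1=0, in2=0, in3=0

Check with in4 = 0 and in0=0, in1=0, in2=0, in3=0:
s0 = in0 ∨ in1 = 0 ∨ 0 = 0
s1 = in3 ∨ s0 = 0 ∨ 0 = 0
s2 = s1 ∨ in2 = 0 ∨ 0 = 0
s3 = s2 ∨ in4 = 0 ∨ 0 = 0
s4 = ¬s3 = ¬0 = 1
So s4 = 1.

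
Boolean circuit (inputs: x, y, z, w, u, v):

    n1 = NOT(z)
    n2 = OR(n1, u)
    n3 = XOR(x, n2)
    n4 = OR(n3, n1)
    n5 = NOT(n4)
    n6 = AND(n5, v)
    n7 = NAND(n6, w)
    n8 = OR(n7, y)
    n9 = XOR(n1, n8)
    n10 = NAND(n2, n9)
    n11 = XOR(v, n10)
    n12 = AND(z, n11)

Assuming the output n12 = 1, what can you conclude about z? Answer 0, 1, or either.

1

n12 = AND(z, n11) must be 1, so both z = 1 and n11 = 1.
n11 = XOR(v, n10) must be 1, so v and n10 differ.
Every assignment with n12 = 1 has z = 1; there are 15 such assignment(s).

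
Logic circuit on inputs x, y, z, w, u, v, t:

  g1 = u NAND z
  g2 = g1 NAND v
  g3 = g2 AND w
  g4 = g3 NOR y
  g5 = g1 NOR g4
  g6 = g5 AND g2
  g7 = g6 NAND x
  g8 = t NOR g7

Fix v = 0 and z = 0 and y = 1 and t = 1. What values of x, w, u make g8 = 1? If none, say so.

no solution exists

With v = 0 and z = 0 and y = 1 and t = 1 fixed, none of the 8 settings of x, w, u give g8 = 1.
For example, with x=0, w=1, u=1:
g1 = u NAND z = 1 NAND 0 = 1
g2 = g1 NAND v = 1 NAND 0 = 1
g3 = g2 AND w = 1 AND 1 = 1
g4 = g3 NOR y = 1 NOR 1 = 0
g5 = g1 NOR g4 = 1 NOR 0 = 0
g6 = g5 AND g2 = 0 AND 1 = 0
g7 = g6 NAND x = 0 NAND 0 = 1
g8 = t NOR g7 = 1 NOR 1 = 0
giving g8 = 0 ≠ 1.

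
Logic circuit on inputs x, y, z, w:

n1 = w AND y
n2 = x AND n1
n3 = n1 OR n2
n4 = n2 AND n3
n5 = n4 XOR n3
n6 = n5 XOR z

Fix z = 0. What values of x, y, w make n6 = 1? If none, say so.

n6 = n5 XOR z must be 1, so n5 and z differ.
Check with z = 0 and x=0, y=1, w=1:
n1 = w AND y = 1 AND 1 = 1
n2 = x AND n1 = 0 AND 1 = 0
n3 = n1 OR n2 = 1 OR 0 = 1
n4 = n2 AND n3 = 0 AND 1 = 0
n5 = n4 XOR n3 = 0 XOR 1 = 1
n6 = n5 XOR z = 1 XOR 0 = 1
So n6 = 1.

x=0, y=1, w=1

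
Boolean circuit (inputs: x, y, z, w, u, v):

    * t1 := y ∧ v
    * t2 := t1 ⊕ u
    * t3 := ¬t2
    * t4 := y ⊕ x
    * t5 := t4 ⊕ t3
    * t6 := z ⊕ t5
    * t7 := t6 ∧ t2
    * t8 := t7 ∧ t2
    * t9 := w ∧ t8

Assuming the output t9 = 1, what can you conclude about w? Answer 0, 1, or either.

t9 = w ∧ t8 must be 1, so both w = 1 and t8 = 1.
t8 = t7 ∧ t2 must be 1, so both t7 = 1 and t2 = 1.
Every assignment with t9 = 1 has w = 1; there are 8 such assignment(s).

1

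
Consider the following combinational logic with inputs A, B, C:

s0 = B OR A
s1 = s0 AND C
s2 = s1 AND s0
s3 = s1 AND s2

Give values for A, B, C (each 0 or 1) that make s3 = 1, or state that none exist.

s3 = s1 AND s2 must be 1, so both s1 = 1 and s2 = 1.
s1 = s0 AND C must be 1, so both s0 = 1 and C = 1.
s2 = s1 AND s0 must be 1, so both s1 = 1 and s0 = 1.
Check with A=1, B=0, C=1:
s0 = B OR A = 0 OR 1 = 1
s1 = s0 AND C = 1 AND 1 = 1
s2 = s1 AND s0 = 1 AND 1 = 1
s3 = s1 AND s2 = 1 AND 1 = 1
So s3 = 1 as required.

A=1, B=0, C=1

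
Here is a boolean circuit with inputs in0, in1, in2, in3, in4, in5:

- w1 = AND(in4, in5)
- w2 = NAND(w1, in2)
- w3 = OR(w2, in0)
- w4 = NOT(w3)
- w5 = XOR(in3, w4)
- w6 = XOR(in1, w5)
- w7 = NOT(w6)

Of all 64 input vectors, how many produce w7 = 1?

w7 = NOT(w6) must be 1, so w6 = 0.
w6 = XOR(in1, w5) must be 0, so in1 and w5 are equal.
Enumerating the 64 input combinations, 32 give w7 = 1 and 32 give w7 = 0.

32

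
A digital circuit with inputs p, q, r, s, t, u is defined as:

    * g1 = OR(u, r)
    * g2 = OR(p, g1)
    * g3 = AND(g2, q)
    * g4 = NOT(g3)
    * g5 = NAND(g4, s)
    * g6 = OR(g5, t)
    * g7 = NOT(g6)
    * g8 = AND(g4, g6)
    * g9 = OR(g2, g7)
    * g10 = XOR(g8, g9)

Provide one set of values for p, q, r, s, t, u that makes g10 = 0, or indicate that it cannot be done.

p=1, q=0, r=1, s=0, t=0, u=0

g10 = XOR(g8, g9) must be 0, so g8 and g9 are equal.
Check with p=1, q=0, r=1, s=0, t=0, u=0:
g1 = OR(u, r) = OR(0, 1) = 1
g2 = OR(p, g1) = OR(1, 1) = 1
g3 = AND(g2, q) = AND(1, 0) = 0
g4 = NOT(g3) = NOT 0 = 1
g5 = NAND(g4, s) = NAND(1, 0) = 1
g6 = OR(g5, t) = OR(1, 0) = 1
g7 = NOT(g6) = NOT 1 = 0
g8 = AND(g4, g6) = AND(1, 1) = 1
g9 = OR(g2, g7) = OR(1, 0) = 1
g10 = XOR(g8, g9) = XOR(1, 1) = 0
So g10 = 0 as required.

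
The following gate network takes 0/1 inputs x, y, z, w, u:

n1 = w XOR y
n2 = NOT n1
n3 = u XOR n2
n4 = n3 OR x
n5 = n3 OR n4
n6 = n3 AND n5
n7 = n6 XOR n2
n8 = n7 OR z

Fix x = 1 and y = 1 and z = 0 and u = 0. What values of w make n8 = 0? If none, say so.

w=1

Check with x = 1 and y = 1 and z = 0 and u = 0 and w=1:
n1 = w XOR y = 1 XOR 1 = 0
n2 = NOT n1 = NOT 0 = 1
n3 = u XOR n2 = 0 XOR 1 = 1
n4 = n3 OR x = 1 OR 1 = 1
n5 = n3 OR n4 = 1 OR 1 = 1
n6 = n3 AND n5 = 1 AND 1 = 1
n7 = n6 XOR n2 = 1 XOR 1 = 0
n8 = n7 OR z = 0 OR 0 = 0
So n8 = 0.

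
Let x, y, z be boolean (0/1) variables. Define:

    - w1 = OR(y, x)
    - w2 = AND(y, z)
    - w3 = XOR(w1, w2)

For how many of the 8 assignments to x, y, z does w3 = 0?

4

w3 = XOR(w1, w2) must be 0, so w1 and w2 are equal.
Satisfying assignments:
  x=0, y=0, z=0
  x=0, y=0, z=1
  x=0, y=1, z=1
  x=1, y=1, z=1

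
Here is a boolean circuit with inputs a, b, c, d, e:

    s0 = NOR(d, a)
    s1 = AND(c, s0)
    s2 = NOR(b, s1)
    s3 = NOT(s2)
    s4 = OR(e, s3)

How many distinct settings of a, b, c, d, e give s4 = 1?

25

s4 = OR(e, s3) must be 1, so at least one of e, s3 is 1.
Enumerating the 32 input combinations, 25 give s4 = 1 and 7 give s4 = 0.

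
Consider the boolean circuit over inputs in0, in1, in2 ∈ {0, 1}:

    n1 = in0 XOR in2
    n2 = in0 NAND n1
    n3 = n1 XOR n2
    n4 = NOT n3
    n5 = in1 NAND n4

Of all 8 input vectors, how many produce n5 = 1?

7

n5 = in1 NAND n4 must be 1, so at least one of in1, n4 is 0.
Enumerating the 8 input combinations, 7 give n5 = 1 and 1 give n5 = 0.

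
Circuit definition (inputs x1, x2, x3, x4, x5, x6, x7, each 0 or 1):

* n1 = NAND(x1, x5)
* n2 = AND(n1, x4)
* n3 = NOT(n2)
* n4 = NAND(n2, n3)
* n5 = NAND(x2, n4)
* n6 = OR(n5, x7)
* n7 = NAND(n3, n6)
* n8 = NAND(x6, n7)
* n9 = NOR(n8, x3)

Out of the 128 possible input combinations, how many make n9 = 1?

17

n9 = NOR(n8, x3) must be 1, so both n8 = 0 and x3 = 0.
n8 = NAND(x6, n7) must be 0, so both x6 = 1 and n7 = 1.
Enumerating the 128 input combinations, 17 give n9 = 1 and 111 give n9 = 0.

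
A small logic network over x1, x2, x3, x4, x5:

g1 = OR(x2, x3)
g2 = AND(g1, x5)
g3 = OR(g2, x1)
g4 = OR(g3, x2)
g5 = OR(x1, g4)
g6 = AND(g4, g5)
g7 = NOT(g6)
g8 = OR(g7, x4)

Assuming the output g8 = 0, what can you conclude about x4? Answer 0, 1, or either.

0

g8 = OR(g7, x4) must be 0, so both g7 = 0 and x4 = 0.
g7 = NOT(g6) must be 0, so g6 = 1.
Every assignment with g8 = 0 has x4 = 0; there are 13 such assignment(s).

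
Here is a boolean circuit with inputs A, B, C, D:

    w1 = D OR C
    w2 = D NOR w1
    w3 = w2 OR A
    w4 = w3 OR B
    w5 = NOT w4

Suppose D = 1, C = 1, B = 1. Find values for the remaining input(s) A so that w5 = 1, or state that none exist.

no solution exists

With D = 1, C = 1, B = 1 fixed, none of the 2 settings of A give w5 = 1.
For example, with A=0:
w1 = D OR C = 1 OR 1 = 1
w2 = D NOR w1 = 1 NOR 1 = 0
w3 = w2 OR A = 0 OR 0 = 0
w4 = w3 OR B = 0 OR 1 = 1
w5 = NOT w4 = NOT 1 = 0
giving w5 = 0 ≠ 1.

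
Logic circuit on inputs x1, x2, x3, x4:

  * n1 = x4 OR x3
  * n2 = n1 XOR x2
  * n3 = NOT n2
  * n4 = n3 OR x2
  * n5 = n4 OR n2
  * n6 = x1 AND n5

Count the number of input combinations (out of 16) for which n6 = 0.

n6 = x1 AND n5 must be 0, so at least one of x1, n5 is 0.
Enumerating the 16 input combinations, 8 give n6 = 0 and 8 give n6 = 1.

8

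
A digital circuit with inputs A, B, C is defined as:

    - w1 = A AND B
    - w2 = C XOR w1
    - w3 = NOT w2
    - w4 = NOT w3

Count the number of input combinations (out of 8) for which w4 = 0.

4

w4 = NOT w3 must be 0, so w3 = 1.
Enumerating the 8 input combinations, 4 give w4 = 0 and 4 give w4 = 1.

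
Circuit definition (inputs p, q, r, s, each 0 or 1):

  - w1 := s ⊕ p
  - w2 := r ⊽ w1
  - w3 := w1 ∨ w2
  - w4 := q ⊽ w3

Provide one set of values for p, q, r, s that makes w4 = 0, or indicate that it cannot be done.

Check with p=0, q=0, r=0, s=1:
w1 = s ⊕ p = 1 ⊕ 0 = 1
w2 = r ⊽ w1 = 0 ⊽ 1 = 0
w3 = w1 ∨ w2 = 1 ∨ 0 = 1
w4 = q ⊽ w3 = 0 ⊽ 1 = 0
So w4 = 0 as required.

p=0, q=0, r=0, s=1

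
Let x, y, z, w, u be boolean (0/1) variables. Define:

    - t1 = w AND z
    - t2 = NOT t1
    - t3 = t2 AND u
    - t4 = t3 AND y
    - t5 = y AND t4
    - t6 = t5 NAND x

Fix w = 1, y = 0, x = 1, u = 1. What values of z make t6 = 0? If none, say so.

no solution exists

With w = 1, y = 0, x = 1, u = 1 fixed, none of the 2 settings of z give t6 = 0.
For example, with z=1:
t1 = w AND z = 1 AND 1 = 1
t2 = NOT t1 = NOT 1 = 0
t3 = t2 AND u = 0 AND 1 = 0
t4 = t3 AND y = 0 AND 0 = 0
t5 = y AND t4 = 0 AND 0 = 0
t6 = t5 NAND x = 0 NAND 1 = 1
giving t6 = 1 ≠ 0.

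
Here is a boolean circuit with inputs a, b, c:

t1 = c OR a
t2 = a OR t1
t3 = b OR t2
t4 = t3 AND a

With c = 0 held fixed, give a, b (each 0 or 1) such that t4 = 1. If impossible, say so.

t4 = t3 AND a must be 1, so both t3 = 1 and a = 1.
Check with c = 0 and a=1, b=1:
t1 = c OR a = 0 OR 1 = 1
t2 = a OR t1 = 1 OR 1 = 1
t3 = b OR t2 = 1 OR 1 = 1
t4 = t3 AND a = 1 AND 1 = 1
So t4 = 1.

a=1, b=1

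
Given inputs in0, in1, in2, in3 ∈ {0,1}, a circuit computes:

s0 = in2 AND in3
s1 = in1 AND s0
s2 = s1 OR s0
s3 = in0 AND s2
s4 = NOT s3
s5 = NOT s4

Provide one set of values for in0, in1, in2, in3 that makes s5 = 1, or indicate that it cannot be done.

in0=1, in1=0, in2=1, in3=1

s5 = NOT s4 must be 1, so s4 = 0.
s4 = NOT s3 must be 0, so s3 = 1.
Check with in0=1, in1=0, in2=1, in3=1:
s0 = in2 AND in3 = 1 AND 1 = 1
s1 = in1 AND s0 = 0 AND 1 = 0
s2 = s1 OR s0 = 0 OR 1 = 1
s3 = in0 AND s2 = 1 AND 1 = 1
s4 = NOT s3 = NOT 1 = 0
s5 = NOT s4 = NOT 0 = 1
So s5 = 1 as required.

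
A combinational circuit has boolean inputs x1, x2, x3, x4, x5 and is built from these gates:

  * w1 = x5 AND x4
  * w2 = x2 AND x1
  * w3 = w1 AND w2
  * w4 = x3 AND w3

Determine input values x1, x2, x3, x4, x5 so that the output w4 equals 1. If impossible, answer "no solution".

w4 = x3 AND w3 must be 1, so both x3 = 1 and w3 = 1.
Check with x1=1 x2=1 x3=1 x4=1 x5=1:
w1 = x5 AND x4 = 1 AND 1 = 1
w2 = x2 AND x1 = 1 AND 1 = 1
w3 = w1 AND w2 = 1 AND 1 = 1
w4 = x3 AND w3 = 1 AND 1 = 1
So w4 = 1 as required.

x1=1 x2=1 x3=1 x4=1 x5=1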